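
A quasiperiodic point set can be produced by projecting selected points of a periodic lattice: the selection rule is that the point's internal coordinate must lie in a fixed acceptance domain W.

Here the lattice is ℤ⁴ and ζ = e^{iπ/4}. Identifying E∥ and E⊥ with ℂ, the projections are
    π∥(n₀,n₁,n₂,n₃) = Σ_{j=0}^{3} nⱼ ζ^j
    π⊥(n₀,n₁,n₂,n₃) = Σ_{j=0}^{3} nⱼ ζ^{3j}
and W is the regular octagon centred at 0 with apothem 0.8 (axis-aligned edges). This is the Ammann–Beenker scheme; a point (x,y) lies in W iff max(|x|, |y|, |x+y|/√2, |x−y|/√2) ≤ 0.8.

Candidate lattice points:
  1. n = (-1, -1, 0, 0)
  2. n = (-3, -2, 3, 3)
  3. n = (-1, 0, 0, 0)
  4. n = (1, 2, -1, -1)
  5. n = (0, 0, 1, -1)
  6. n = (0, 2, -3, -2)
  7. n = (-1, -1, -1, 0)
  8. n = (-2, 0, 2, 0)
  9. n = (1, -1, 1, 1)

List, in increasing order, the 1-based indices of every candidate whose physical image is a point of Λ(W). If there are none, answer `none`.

1, 7

With ζ = e^{iπ/4} the internal vectors are ζ^0,ζ^3,ζ^6,ζ^9.
candidate 1: n = (-1, -1, 0, 0) → π⊥ ≈ (-0.292893, -0.707107); max(|x|,|y|,|x±y|/√2) = 0.707107 ≤ 0.8 ⇒ ∈ W
candidate 2: n = (-3, -2, 3, 3) → π⊥ ≈ (+0.535534, -2.292893); max(|x|,|y|,|x±y|/√2) = 2.292893 > 0.8 ⇒ ∉ W
candidate 3: n = (-1, 0, 0, 0) → π⊥ ≈ (-1.000000, +0.000000); max(|x|,|y|,|x±y|/√2) = 1.000000 > 0.8 ⇒ ∉ W
candidate 4: n = (1, 2, -1, -1) → π⊥ ≈ (-1.121320, +1.707107); max(|x|,|y|,|x±y|/√2) = 2.000000 > 0.8 ⇒ ∉ W
candidate 5: n = (0, 0, 1, -1) → π⊥ ≈ (-0.707107, -1.707107); max(|x|,|y|,|x±y|/√2) = 1.707107 > 0.8 ⇒ ∉ W
candidate 6: n = (0, 2, -3, -2) → π⊥ ≈ (-2.828427, +3.000000); max(|x|,|y|,|x±y|/√2) = 4.121320 > 0.8 ⇒ ∉ W
candidate 7: n = (-1, -1, -1, 0) → π⊥ ≈ (-0.292893, +0.292893); max(|x|,|y|,|x±y|/√2) = 0.414214 ≤ 0.8 ⇒ ∈ W
candidate 8: n = (-2, 0, 2, 0) → π⊥ ≈ (-2.000000, -2.000000); max(|x|,|y|,|x±y|/√2) = 2.828427 > 0.8 ⇒ ∉ W
candidate 9: n = (1, -1, 1, 1) → π⊥ ≈ (+2.414214, -1.000000); max(|x|,|y|,|x±y|/√2) = 2.414214 > 0.8 ⇒ ∉ W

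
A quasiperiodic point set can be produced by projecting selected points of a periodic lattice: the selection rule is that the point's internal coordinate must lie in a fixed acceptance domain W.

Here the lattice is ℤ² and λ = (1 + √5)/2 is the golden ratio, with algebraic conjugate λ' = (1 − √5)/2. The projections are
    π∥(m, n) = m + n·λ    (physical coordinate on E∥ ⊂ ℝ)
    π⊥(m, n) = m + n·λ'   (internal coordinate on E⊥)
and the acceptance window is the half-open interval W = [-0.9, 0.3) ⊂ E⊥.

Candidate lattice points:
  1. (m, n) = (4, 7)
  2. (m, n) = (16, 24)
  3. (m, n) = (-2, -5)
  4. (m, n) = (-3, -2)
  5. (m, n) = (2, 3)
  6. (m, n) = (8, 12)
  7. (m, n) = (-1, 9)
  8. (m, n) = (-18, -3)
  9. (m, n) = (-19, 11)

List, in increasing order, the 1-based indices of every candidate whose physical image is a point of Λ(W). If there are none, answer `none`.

1, 5

λ' = (1−√5)/2 ≈ -0.6180.
[1] lift (4,7): star map gives -0.3262; window check -0.9 ≤ -0.3262 < 0.3 is true → IN Λ
[2] lift (16,24): star map gives 1.1672; window check -0.9 ≤ 1.1672 < 0.3 is false → out
[3] lift (-2,-5): star map gives 1.0902; window check -0.9 ≤ 1.0902 < 0.3 is false → out
[4] lift (-3,-2): star map gives -1.7639; window check -0.9 ≤ -1.7639 < 0.3 is false → out
[5] lift (2,3): star map gives 0.1459; window check -0.9 ≤ 0.1459 < 0.3 is true → IN Λ
[6] lift (8,12): star map gives 0.5836; window check -0.9 ≤ 0.5836 < 0.3 is false → out
[7] lift (-1,9): star map gives -6.5623; window check -0.9 ≤ -6.5623 < 0.3 is false → out
[8] lift (-18,-3): star map gives -16.1459; window check -0.9 ≤ -16.1459 < 0.3 is false → out
[9] lift (-19,11): star map gives -25.7984; window check -0.9 ≤ -25.7984 < 0.3 is false → out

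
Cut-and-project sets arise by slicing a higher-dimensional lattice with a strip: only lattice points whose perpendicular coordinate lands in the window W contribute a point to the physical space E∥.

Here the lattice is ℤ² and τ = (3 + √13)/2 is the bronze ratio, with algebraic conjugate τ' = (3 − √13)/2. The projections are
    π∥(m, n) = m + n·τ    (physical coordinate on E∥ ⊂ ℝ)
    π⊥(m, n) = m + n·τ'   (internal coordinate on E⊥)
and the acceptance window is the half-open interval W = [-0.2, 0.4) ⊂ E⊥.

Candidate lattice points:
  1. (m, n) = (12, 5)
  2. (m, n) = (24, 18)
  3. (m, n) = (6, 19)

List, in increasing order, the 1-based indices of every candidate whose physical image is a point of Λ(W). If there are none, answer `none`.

Compute τ' = (3−√13)/2 = -0.30278, so π⊥(m,n) = m -0.30278·n.
#1 (12,5): internal coord 12 + (5)·τ' = +10.48612; +10.48612 ∉ [-0.2, 0.4) → out
#2 (24,18): internal coord 24 + (18)·τ' = +18.55004; +18.55004 ∉ [-0.2, 0.4) → out
#3 (6,19): internal coord 6 + (19)·τ' = +0.24726; +0.24726 ∈ [-0.2, 0.4) → IN Λ

3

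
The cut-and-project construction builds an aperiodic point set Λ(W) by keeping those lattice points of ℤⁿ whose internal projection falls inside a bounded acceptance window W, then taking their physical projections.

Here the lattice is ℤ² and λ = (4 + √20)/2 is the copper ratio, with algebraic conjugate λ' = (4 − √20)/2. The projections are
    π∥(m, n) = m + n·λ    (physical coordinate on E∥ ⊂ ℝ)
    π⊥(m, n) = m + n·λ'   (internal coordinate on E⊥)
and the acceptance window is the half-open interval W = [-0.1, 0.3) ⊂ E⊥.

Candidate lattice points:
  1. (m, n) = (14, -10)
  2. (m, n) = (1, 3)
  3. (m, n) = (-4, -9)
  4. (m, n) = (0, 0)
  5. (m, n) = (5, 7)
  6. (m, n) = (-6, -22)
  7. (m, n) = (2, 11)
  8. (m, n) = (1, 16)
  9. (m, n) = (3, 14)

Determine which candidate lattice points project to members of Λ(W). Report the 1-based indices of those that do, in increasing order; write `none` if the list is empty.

Numerically λ ≈ 4.23607 and λ' = −1/λ ≈ -0.23607.
#1 (14,-10): internal coord 14 + (-10)·λ' = +16.36068; +16.36068 ∉ [-0.1, 0.3) → out
#2 (1,3): internal coord 1 + (3)·λ' = +0.29180; +0.29180 ∈ [-0.1, 0.3) → IN Λ
#3 (-4,-9): internal coord -4 + (-9)·λ' = -1.87539; -1.87539 ∉ [-0.1, 0.3) → out
#4 (0,0): internal coord 0 + (0)·λ' = +0.00000; +0.00000 ∈ [-0.1, 0.3) → IN Λ
#5 (5,7): internal coord 5 + (7)·λ' = +3.34752; +3.34752 ∉ [-0.1, 0.3) → out
#6 (-6,-22): internal coord -6 + (-22)·λ' = -0.80650; -0.80650 ∉ [-0.1, 0.3) → out
#7 (2,11): internal coord 2 + (11)·λ' = -0.59675; -0.59675 ∉ [-0.1, 0.3) → out
#8 (1,16): internal coord 1 + (16)·λ' = -2.77709; -2.77709 ∉ [-0.1, 0.3) → out
#9 (3,14): internal coord 3 + (14)·λ' = -0.30495; -0.30495 ∉ [-0.1, 0.3) → out

2, 4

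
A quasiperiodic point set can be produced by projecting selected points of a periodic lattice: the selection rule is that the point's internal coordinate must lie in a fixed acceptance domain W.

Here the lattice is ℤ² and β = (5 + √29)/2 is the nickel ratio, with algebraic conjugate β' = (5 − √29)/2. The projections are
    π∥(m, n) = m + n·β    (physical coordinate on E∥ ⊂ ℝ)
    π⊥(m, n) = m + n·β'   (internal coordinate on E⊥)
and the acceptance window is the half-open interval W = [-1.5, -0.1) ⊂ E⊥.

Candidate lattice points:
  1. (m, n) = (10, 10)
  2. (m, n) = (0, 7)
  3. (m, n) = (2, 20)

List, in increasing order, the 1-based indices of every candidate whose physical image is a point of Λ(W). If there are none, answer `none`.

2

Numerically β ≈ 5.19258 and β' = −1/β ≈ -0.19258.
[1] lift (10,10): star map gives 8.07418; window check -1.5 ≤ 8.07418 < -0.1 is false → out
[2] lift (0,7): star map gives -1.34808; window check -1.5 ≤ -1.34808 < -0.1 is true → IN Λ
[3] lift (2,20): star map gives -1.85165; window check -1.5 ≤ -1.85165 < -0.1 is false → out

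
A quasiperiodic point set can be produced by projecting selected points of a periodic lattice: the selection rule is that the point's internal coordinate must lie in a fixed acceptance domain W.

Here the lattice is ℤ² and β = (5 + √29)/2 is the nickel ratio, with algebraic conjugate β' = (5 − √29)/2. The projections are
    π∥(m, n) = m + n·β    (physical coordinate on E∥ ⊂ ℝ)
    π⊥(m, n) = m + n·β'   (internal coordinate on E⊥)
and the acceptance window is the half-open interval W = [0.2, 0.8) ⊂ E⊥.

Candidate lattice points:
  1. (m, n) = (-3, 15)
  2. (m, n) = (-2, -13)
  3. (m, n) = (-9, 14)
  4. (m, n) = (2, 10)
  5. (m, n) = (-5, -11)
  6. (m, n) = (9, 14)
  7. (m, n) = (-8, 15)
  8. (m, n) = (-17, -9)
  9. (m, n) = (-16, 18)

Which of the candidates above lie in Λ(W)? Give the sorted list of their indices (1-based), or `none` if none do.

Numerically β ≈ 5.1926 and β' = −1/β ≈ -0.1926.
[1] lift (-3,15): star map gives -5.8887; window check 0.2 ≤ -5.8887 < 0.8 is false → out
[2] lift (-2,-13): star map gives 0.5036; window check 0.2 ≤ 0.5036 < 0.8 is true → IN Λ
[3] lift (-9,14): star map gives -11.6962; window check 0.2 ≤ -11.6962 < 0.8 is false → out
[4] lift (2,10): star map gives 0.0742; window check 0.2 ≤ 0.0742 < 0.8 is false → out
[5] lift (-5,-11): star map gives -2.8816; window check 0.2 ≤ -2.8816 < 0.8 is false → out
[6] lift (9,14): star map gives 6.3038; window check 0.2 ≤ 6.3038 < 0.8 is false → out
[7] lift (-8,15): star map gives -10.8887; window check 0.2 ≤ -10.8887 < 0.8 is false → out
[8] lift (-17,-9): star map gives -15.2668; window check 0.2 ≤ -15.2668 < 0.8 is false → out
[9] lift (-16,18): star map gives -19.4665; window check 0.2 ≤ -19.4665 < 0.8 is false → out

2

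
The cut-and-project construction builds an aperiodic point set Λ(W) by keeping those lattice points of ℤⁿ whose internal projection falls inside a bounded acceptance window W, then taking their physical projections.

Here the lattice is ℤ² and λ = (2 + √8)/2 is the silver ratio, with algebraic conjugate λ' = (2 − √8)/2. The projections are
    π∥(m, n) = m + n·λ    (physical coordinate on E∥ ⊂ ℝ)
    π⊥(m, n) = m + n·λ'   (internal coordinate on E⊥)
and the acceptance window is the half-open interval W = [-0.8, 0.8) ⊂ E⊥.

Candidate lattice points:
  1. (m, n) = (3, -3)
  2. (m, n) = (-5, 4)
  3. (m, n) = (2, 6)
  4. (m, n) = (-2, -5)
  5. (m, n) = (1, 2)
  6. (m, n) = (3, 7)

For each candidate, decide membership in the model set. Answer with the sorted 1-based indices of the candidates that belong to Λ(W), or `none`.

3, 4, 5, 6

Numerically λ ≈ 2.4142 and λ' = −1/λ ≈ -0.4142.
candidate 1: (m,n)=(3,-3) → π∥ = 3-3·λ ≈ -4.2426, π⊥ = 3-3·λ' ≈ 4.2426 ∉ [-0.8, 0.8) ⇒ out
candidate 2: (m,n)=(-5,4) → π∥ = -5+4·λ ≈ 4.6569, π⊥ = -5+4·λ' ≈ -6.6569 ∉ [-0.8, 0.8) ⇒ out
candidate 3: (m,n)=(2,6) → π∥ = 2+6·λ ≈ 16.4853, π⊥ = 2+6·λ' ≈ -0.4853 ∈ [-0.8, 0.8) ⇒ IN Λ
candidate 4: (m,n)=(-2,-5) → π∥ = -2-5·λ ≈ -14.0711, π⊥ = -2-5·λ' ≈ 0.0711 ∈ [-0.8, 0.8) ⇒ IN Λ
candidate 5: (m,n)=(1,2) → π∥ = 1+2·λ ≈ 5.8284, π⊥ = 1+2·λ' ≈ 0.1716 ∈ [-0.8, 0.8) ⇒ IN Λ
candidate 6: (m,n)=(3,7) → π∥ = 3+7·λ ≈ 19.8995, π⊥ = 3+7·λ' ≈ 0.1005 ∈ [-0.8, 0.8) ⇒ IN Λ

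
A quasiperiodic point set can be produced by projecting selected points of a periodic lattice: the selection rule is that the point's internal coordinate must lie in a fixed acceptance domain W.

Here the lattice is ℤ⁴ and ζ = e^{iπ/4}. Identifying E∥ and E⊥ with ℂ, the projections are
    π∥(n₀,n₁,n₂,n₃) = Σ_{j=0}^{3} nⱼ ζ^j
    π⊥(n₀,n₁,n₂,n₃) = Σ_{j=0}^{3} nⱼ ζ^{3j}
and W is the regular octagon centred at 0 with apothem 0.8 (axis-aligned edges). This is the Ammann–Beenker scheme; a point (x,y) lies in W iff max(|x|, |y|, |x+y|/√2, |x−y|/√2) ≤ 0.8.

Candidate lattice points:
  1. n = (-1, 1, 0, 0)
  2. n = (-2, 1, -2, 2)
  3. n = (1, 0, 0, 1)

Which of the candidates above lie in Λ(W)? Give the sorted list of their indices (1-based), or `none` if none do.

none

Internal map: ζ^{3j} for j=0..3 gives (1,0), (−√2/2,√2/2), (0,−1), (√2/2,√2/2).
candidate 1: n = (-1, 1, 0, 0) → π⊥ ≈ (-1.707107, +0.707107); max(|x|,|y|,|x±y|/√2) = 1.707107 > 0.8 ⇒ ∉ W
candidate 2: n = (-2, 1, -2, 2) → π⊥ ≈ (-1.292893, +4.121320); max(|x|,|y|,|x±y|/√2) = 4.121320 > 0.8 ⇒ ∉ W
candidate 3: n = (1, 0, 0, 1) → π⊥ ≈ (+1.707107, +0.707107); max(|x|,|y|,|x±y|/√2) = 1.707107 > 0.8 ⇒ ∉ W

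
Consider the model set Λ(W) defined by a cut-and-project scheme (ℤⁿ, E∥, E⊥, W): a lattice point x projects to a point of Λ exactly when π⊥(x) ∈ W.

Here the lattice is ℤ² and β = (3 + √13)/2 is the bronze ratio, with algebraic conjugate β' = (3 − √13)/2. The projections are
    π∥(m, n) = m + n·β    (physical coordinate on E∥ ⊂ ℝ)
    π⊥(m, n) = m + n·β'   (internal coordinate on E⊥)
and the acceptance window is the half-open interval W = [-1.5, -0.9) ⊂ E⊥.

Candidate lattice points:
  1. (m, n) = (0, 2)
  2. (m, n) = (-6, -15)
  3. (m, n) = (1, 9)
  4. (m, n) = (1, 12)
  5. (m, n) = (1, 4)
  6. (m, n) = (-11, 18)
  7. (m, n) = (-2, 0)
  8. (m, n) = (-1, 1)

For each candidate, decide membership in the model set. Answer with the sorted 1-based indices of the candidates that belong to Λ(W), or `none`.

2, 8

Numerically β ≈ 3.3028 and β' = −1/β ≈ -0.3028.
[1] lift (0,2): star map gives -0.6056; window check -1.5 ≤ -0.6056 < -0.9 is false → out
[2] lift (-6,-15): star map gives -1.4584; window check -1.5 ≤ -1.4584 < -0.9 is true → IN Λ
[3] lift (1,9): star map gives -1.7250; window check -1.5 ≤ -1.7250 < -0.9 is false → out
[4] lift (1,12): star map gives -2.6333; window check -1.5 ≤ -2.6333 < -0.9 is false → out
[5] lift (1,4): star map gives -0.2111; window check -1.5 ≤ -0.2111 < -0.9 is false → out
[6] lift (-11,18): star map gives -16.4500; window check -1.5 ≤ -16.4500 < -0.9 is false → out
[7] lift (-2,0): star map gives -2.0000; window check -1.5 ≤ -2.0000 < -0.9 is false → out
[8] lift (-1,1): star map gives -1.3028; window check -1.5 ≤ -1.3028 < -0.9 is true → IN Λ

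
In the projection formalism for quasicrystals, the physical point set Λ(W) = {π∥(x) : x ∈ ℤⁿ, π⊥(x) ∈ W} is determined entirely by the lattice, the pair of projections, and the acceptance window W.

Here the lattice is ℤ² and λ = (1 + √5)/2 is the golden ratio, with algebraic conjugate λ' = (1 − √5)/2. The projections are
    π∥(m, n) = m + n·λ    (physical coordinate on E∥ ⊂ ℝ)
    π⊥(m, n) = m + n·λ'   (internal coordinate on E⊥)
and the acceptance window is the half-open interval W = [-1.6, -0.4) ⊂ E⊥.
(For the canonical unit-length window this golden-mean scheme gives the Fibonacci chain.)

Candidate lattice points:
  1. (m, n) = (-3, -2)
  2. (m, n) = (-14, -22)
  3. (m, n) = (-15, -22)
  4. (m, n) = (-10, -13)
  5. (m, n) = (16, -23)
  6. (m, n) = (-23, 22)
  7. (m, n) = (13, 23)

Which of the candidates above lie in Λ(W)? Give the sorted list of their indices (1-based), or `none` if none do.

2, 3, 7

Numerically λ ≈ 1.618034 and λ' = −1/λ ≈ -0.618034.
[1] lift (-3,-2): star map gives -1.763932; window check -1.6 ≤ -1.763932 < -0.4 is false → out
[2] lift (-14,-22): star map gives -0.403252; window check -1.6 ≤ -0.403252 < -0.4 is true → IN Λ
[3] lift (-15,-22): star map gives -1.403252; window check -1.6 ≤ -1.403252 < -0.4 is true → IN Λ
[4] lift (-10,-13): star map gives -1.965558; window check -1.6 ≤ -1.965558 < -0.4 is false → out
[5] lift (16,-23): star map gives 30.214782; window check -1.6 ≤ 30.214782 < -0.4 is false → out
[6] lift (-23,22): star map gives -36.596748; window check -1.6 ≤ -36.596748 < -0.4 is false → out
[7] lift (13,23): star map gives -1.214782; window check -1.6 ≤ -1.214782 < -0.4 is true → IN Λ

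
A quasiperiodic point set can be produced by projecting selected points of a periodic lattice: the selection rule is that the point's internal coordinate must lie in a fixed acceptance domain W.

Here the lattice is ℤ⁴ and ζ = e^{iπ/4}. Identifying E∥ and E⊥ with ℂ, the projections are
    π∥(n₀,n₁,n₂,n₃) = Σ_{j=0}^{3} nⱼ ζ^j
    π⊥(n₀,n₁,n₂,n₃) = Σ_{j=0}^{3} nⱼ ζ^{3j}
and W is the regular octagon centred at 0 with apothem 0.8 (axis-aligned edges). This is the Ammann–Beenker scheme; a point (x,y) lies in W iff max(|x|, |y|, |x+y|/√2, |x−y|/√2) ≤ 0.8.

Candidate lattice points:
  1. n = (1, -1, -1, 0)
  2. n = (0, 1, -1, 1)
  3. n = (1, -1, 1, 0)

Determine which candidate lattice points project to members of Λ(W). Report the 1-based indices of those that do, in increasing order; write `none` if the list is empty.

none

Internal map: ζ^{3j} for j=0..3 gives (1,0), (−√2/2,√2/2), (0,−1), (√2/2,√2/2).
#1 (1, -1, -1, 0): internal (1.707107, 0.292893); octagon support 1.707107 vs apothem 0.8 → ∉ W
#2 (0, 1, -1, 1): internal (0.000000, 2.414214); octagon support 2.414214 vs apothem 0.8 → ∉ W
#3 (1, -1, 1, 0): internal (1.707107, -1.707107); octagon support 2.414214 vs apothem 0.8 → ∉ W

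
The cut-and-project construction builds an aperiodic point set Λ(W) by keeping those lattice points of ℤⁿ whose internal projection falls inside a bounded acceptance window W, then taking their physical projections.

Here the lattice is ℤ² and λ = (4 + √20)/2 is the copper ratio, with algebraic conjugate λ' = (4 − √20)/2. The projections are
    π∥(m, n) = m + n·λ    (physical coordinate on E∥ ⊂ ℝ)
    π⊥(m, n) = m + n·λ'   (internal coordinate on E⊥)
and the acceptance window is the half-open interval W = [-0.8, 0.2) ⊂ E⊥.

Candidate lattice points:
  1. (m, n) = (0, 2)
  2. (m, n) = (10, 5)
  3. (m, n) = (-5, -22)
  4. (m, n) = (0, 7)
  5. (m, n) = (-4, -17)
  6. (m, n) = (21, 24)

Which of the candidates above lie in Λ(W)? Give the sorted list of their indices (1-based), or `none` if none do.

λ' = (4−√20)/2 ≈ -0.23607.
candidate 1: (m,n)=(0,2) → π∥ = 0+2·λ ≈ 8.47214, π⊥ = 0+2·λ' ≈ -0.47214 ∈ [-0.8, 0.2) ⇒ IN Λ
candidate 2: (m,n)=(10,5) → π∥ = 10+5·λ ≈ 31.18034, π⊥ = 10+5·λ' ≈ 8.81966 ∉ [-0.8, 0.2) ⇒ out
candidate 3: (m,n)=(-5,-22) → π∥ = -5-22·λ ≈ -98.19350, π⊥ = -5-22·λ' ≈ 0.19350 ∈ [-0.8, 0.2) ⇒ IN Λ
candidate 4: (m,n)=(0,7) → π∥ = 0+7·λ ≈ 29.65248, π⊥ = 0+7·λ' ≈ -1.65248 ∉ [-0.8, 0.2) ⇒ out
candidate 5: (m,n)=(-4,-17) → π∥ = -4-17·λ ≈ -76.01316, π⊥ = -4-17·λ' ≈ 0.01316 ∈ [-0.8, 0.2) ⇒ IN Λ
candidate 6: (m,n)=(21,24) → π∥ = 21+24·λ ≈ 122.66563, π⊥ = 21+24·λ' ≈ 15.33437 ∉ [-0.8, 0.2) ⇒ out

1, 3, 5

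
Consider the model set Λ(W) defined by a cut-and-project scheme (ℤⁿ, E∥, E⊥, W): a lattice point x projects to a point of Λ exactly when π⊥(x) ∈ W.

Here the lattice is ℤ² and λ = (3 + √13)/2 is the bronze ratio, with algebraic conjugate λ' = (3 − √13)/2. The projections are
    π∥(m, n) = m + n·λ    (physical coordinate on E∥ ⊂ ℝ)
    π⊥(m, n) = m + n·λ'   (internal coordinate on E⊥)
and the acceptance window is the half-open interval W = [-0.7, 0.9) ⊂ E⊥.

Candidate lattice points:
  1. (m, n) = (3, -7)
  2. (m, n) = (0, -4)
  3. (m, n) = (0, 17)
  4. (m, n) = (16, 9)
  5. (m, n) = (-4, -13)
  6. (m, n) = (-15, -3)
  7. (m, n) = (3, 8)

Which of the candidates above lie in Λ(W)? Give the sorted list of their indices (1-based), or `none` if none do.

5, 7

Compute λ' = (3−√13)/2 = -0.3028, so π⊥(m,n) = m -0.3028·n.
candidate 1: (m,n)=(3,-7) → π∥ = 3-7·λ ≈ -20.1194, π⊥ = 3-7·λ' ≈ 5.1194 ∉ [-0.7, 0.9) ⇒ out
candidate 2: (m,n)=(0,-4) → π∥ = 0-4·λ ≈ -13.2111, π⊥ = 0-4·λ' ≈ 1.2111 ∉ [-0.7, 0.9) ⇒ out
candidate 3: (m,n)=(0,17) → π∥ = 0+17·λ ≈ 56.1472, π⊥ = 0+17·λ' ≈ -5.1472 ∉ [-0.7, 0.9) ⇒ out
candidate 4: (m,n)=(16,9) → π∥ = 16+9·λ ≈ 45.7250, π⊥ = 16+9·λ' ≈ 13.2750 ∉ [-0.7, 0.9) ⇒ out
candidate 5: (m,n)=(-4,-13) → π∥ = -4-13·λ ≈ -46.9361, π⊥ = -4-13·λ' ≈ -0.0639 ∈ [-0.7, 0.9) ⇒ IN Λ
candidate 6: (m,n)=(-15,-3) → π∥ = -15-3·λ ≈ -24.9083, π⊥ = -15-3·λ' ≈ -14.0917 ∉ [-0.7, 0.9) ⇒ out
candidate 7: (m,n)=(3,8) → π∥ = 3+8·λ ≈ 29.4222, π⊥ = 3+8·λ' ≈ 0.5778 ∈ [-0.7, 0.9) ⇒ IN Λ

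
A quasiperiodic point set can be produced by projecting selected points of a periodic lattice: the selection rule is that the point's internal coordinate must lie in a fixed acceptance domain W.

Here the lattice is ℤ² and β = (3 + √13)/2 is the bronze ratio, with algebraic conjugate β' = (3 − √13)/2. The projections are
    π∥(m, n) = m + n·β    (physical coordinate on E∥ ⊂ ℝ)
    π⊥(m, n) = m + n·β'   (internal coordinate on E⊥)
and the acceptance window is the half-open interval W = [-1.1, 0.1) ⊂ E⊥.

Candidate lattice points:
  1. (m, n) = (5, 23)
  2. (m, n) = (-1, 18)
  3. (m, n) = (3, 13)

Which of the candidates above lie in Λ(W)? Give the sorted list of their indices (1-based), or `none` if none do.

3

Numerically β ≈ 3.302776 and β' = −1/β ≈ -0.302776.
[1] lift (5,23): star map gives -1.963840; window check -1.1 ≤ -1.963840 < 0.1 is false → out
[2] lift (-1,18): star map gives -6.449961; window check -1.1 ≤ -6.449961 < 0.1 is false → out
[3] lift (3,13): star map gives -0.936083; window check -1.1 ≤ -0.936083 < 0.1 is true → IN Λ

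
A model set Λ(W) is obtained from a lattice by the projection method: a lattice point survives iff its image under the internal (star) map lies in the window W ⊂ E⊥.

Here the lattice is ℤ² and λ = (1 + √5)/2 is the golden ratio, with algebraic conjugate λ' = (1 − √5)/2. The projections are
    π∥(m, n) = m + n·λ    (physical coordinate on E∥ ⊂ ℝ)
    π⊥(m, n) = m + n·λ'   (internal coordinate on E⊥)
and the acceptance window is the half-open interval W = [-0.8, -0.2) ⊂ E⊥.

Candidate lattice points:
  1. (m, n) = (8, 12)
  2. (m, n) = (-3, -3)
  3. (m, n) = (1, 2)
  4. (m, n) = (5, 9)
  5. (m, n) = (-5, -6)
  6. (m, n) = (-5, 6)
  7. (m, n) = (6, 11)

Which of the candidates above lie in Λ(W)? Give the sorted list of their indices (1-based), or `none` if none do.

Compute λ' = (1−√5)/2 = -0.618034, so π⊥(m,n) = m -0.618034·n.
#1 (8,12): internal coord 8 + (12)·λ' = +0.583592; +0.583592 ∉ [-0.8, -0.2) → out
#2 (-3,-3): internal coord -3 + (-3)·λ' = -1.145898; -1.145898 ∉ [-0.8, -0.2) → out
#3 (1,2): internal coord 1 + (2)·λ' = -0.236068; -0.236068 ∈ [-0.8, -0.2) → IN Λ
#4 (5,9): internal coord 5 + (9)·λ' = -0.562306; -0.562306 ∈ [-0.8, -0.2) → IN Λ
#5 (-5,-6): internal coord -5 + (-6)·λ' = -1.291796; -1.291796 ∉ [-0.8, -0.2) → out
#6 (-5,6): internal coord -5 + (6)·λ' = -8.708204; -8.708204 ∉ [-0.8, -0.2) → out
#7 (6,11): internal coord 6 + (11)·λ' = -0.798374; -0.798374 ∈ [-0.8, -0.2) → IN Λ

3, 4, 7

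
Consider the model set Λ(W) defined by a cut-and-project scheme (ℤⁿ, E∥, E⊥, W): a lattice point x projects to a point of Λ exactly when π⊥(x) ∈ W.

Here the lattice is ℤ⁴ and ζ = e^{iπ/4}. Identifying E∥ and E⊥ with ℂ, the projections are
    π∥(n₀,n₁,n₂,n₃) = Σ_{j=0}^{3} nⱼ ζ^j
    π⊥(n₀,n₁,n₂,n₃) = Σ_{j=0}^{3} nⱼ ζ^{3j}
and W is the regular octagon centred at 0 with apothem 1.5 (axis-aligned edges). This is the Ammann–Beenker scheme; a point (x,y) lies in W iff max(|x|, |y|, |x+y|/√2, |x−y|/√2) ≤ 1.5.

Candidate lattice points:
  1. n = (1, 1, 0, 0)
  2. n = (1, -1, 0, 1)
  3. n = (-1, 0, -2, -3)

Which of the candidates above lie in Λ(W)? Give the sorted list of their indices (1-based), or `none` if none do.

π⊥(n) = n₀ + n₁ζ³ + n₂ζ⁶ + n₃ζ⁹ where ζ = e^{iπ/4}.
#1 (1, 1, 0, 0): internal (0.29289, 0.70711); octagon support 0.70711 vs apothem 1.5 → ∈ W
#2 (1, -1, 0, 1): internal (2.41421, 0.00000); octagon support 2.41421 vs apothem 1.5 → ∉ W
#3 (-1, 0, -2, -3): internal (-3.12132, -0.12132); octagon support 3.12132 vs apothem 1.5 → ∉ W

1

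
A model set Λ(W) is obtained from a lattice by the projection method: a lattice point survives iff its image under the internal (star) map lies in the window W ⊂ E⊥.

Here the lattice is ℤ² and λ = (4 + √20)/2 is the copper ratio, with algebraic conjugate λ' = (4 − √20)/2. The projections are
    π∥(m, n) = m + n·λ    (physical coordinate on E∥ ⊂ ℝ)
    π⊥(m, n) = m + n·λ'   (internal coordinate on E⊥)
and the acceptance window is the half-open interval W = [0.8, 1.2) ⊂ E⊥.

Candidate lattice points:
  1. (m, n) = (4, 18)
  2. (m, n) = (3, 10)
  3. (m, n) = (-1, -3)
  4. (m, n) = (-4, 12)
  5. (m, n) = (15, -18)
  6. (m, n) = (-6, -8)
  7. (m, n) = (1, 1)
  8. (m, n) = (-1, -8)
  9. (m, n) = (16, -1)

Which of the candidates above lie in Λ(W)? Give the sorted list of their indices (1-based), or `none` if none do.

Numerically λ ≈ 4.2361 and λ' = −1/λ ≈ -0.2361.
[1] lift (4,18): star map gives -0.2492; window check 0.8 ≤ -0.2492 < 1.2 is false → out
[2] lift (3,10): star map gives 0.6393; window check 0.8 ≤ 0.6393 < 1.2 is false → out
[3] lift (-1,-3): star map gives -0.2918; window check 0.8 ≤ -0.2918 < 1.2 is false → out
[4] lift (-4,12): star map gives -6.8328; window check 0.8 ≤ -6.8328 < 1.2 is false → out
[5] lift (15,-18): star map gives 19.2492; window check 0.8 ≤ 19.2492 < 1.2 is false → out
[6] lift (-6,-8): star map gives -4.1115; window check 0.8 ≤ -4.1115 < 1.2 is false → out
[7] lift (1,1): star map gives 0.7639; window check 0.8 ≤ 0.7639 < 1.2 is false → out
[8] lift (-1,-8): star map gives 0.8885; window check 0.8 ≤ 0.8885 < 1.2 is true → IN Λ
[9] lift (16,-1): star map gives 16.2361; window check 0.8 ≤ 16.2361 < 1.2 is false → out

8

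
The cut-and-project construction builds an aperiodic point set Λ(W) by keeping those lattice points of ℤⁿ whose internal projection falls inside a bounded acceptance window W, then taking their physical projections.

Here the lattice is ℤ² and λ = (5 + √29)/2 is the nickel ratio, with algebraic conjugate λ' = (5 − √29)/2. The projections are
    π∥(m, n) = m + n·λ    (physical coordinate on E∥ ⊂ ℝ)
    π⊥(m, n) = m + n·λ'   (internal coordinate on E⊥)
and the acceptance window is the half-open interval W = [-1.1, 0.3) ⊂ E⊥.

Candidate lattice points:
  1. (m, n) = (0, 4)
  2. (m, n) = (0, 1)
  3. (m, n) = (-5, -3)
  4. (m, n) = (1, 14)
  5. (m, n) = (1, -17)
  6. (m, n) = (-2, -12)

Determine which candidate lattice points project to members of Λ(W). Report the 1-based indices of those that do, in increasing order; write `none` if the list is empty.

1, 2

Compute λ' = (5−√29)/2 = -0.1926, so π⊥(m,n) = m -0.1926·n.
candidate 1: (m,n)=(0,4) → π∥ = 0+4·λ ≈ 20.7703, π⊥ = 0+4·λ' ≈ -0.7703 ∈ [-1.1, 0.3) ⇒ IN Λ
candidate 2: (m,n)=(0,1) → π∥ = 0+1·λ ≈ 5.1926, π⊥ = 0+1·λ' ≈ -0.1926 ∈ [-1.1, 0.3) ⇒ IN Λ
candidate 3: (m,n)=(-5,-3) → π∥ = -5-3·λ ≈ -20.5777, π⊥ = -5-3·λ' ≈ -4.4223 ∉ [-1.1, 0.3) ⇒ out
candidate 4: (m,n)=(1,14) → π∥ = 1+14·λ ≈ 73.6962, π⊥ = 1+14·λ' ≈ -1.6962 ∉ [-1.1, 0.3) ⇒ out
candidate 5: (m,n)=(1,-17) → π∥ = 1-17·λ ≈ -87.2739, π⊥ = 1-17·λ' ≈ 4.2739 ∉ [-1.1, 0.3) ⇒ out
candidate 6: (m,n)=(-2,-12) → π∥ = -2-12·λ ≈ -64.3110, π⊥ = -2-12·λ' ≈ 0.3110 ∉ [-1.1, 0.3) ⇒ out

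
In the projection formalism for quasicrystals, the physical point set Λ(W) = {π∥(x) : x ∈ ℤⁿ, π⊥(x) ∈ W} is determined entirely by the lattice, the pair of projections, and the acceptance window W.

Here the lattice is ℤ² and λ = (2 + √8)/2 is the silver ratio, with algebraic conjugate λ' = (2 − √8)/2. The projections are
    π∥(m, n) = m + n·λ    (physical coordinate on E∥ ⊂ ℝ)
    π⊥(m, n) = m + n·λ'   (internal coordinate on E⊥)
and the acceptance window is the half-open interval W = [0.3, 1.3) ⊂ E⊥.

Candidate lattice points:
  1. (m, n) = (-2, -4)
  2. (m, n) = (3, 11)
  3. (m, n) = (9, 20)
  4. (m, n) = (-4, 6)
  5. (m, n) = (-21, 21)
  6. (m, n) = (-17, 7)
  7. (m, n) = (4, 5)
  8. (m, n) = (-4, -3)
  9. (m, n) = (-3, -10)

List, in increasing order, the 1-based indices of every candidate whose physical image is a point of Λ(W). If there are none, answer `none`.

3, 9

Numerically λ ≈ 2.4142 and λ' = −1/λ ≈ -0.4142.
#1 (-2,-4): internal coord -2 + (-4)·λ' = -0.3431; -0.3431 ∉ [0.3, 1.3) → out
#2 (3,11): internal coord 3 + (11)·λ' = -1.5563; -1.5563 ∉ [0.3, 1.3) → out
#3 (9,20): internal coord 9 + (20)·λ' = +0.7157; +0.7157 ∈ [0.3, 1.3) → IN Λ
#4 (-4,6): internal coord -4 + (6)·λ' = -6.4853; -6.4853 ∉ [0.3, 1.3) → out
#5 (-21,21): internal coord -21 + (21)·λ' = -29.6985; -29.6985 ∉ [0.3, 1.3) → out
#6 (-17,7): internal coord -17 + (7)·λ' = -19.8995; -19.8995 ∉ [0.3, 1.3) → out
#7 (4,5): internal coord 4 + (5)·λ' = +1.9289; +1.9289 ∉ [0.3, 1.3) → out
#8 (-4,-3): internal coord -4 + (-3)·λ' = -2.7574; -2.7574 ∉ [0.3, 1.3) → out
#9 (-3,-10): internal coord -3 + (-10)·λ' = +1.1421; +1.1421 ∈ [0.3, 1.3) → IN Λ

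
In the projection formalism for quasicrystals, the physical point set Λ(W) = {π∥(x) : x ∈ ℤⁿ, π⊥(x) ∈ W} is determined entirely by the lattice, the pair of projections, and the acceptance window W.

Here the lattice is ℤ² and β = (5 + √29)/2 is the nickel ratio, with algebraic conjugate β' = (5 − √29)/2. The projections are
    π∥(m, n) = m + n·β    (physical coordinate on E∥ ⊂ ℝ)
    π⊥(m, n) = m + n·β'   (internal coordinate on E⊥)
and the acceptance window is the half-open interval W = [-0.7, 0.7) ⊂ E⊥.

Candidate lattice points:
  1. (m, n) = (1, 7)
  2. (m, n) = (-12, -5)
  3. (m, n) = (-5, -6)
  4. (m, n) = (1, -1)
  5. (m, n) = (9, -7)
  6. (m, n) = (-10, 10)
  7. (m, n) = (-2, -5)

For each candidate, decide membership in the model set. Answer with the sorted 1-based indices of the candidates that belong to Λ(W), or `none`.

Numerically β ≈ 5.192582 and β' = −1/β ≈ -0.192582.
[1] lift (1,7): star map gives -0.348077; window check -0.7 ≤ -0.348077 < 0.7 is true → IN Λ
[2] lift (-12,-5): star map gives -11.037088; window check -0.7 ≤ -11.037088 < 0.7 is false → out
[3] lift (-5,-6): star map gives -3.844506; window check -0.7 ≤ -3.844506 < 0.7 is false → out
[4] lift (1,-1): star map gives 1.192582; window check -0.7 ≤ 1.192582 < 0.7 is false → out
[5] lift (9,-7): star map gives 10.348077; window check -0.7 ≤ 10.348077 < 0.7 is false → out
[6] lift (-10,10): star map gives -11.925824; window check -0.7 ≤ -11.925824 < 0.7 is false → out
[7] lift (-2,-5): star map gives -1.037088; window check -0.7 ≤ -1.037088 < 0.7 is false → out

1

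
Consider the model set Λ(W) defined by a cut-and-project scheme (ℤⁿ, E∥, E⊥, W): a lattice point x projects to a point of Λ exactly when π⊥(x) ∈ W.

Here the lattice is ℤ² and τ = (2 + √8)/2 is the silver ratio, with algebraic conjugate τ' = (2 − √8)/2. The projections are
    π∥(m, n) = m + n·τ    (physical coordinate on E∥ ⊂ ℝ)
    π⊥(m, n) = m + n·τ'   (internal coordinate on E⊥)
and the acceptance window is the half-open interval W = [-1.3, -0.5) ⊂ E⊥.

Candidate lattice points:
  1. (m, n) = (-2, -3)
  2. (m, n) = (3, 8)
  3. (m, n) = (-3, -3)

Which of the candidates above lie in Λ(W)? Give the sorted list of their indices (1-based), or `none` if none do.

1

Numerically τ ≈ 2.414214 and τ' = −1/τ ≈ -0.414214.
#1 (-2,-3): internal coord -2 + (-3)·τ' = -0.757359; -0.757359 ∈ [-1.3, -0.5) → IN Λ
#2 (3,8): internal coord 3 + (8)·τ' = -0.313708; -0.313708 ∉ [-1.3, -0.5) → out
#3 (-3,-3): internal coord -3 + (-3)·τ' = -1.757359; -1.757359 ∉ [-1.3, -0.5) → out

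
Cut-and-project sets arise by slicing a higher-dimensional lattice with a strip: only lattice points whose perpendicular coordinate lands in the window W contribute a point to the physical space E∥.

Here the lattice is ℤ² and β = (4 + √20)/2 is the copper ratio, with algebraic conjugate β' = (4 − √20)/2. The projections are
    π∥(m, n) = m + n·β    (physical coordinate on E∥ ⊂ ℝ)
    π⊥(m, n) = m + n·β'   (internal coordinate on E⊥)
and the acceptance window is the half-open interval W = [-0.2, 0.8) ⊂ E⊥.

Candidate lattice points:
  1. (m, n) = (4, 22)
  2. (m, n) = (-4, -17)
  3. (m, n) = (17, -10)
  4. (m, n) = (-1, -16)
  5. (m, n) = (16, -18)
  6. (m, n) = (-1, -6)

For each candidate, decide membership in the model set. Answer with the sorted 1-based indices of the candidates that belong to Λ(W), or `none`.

Numerically β ≈ 4.2361 and β' = −1/β ≈ -0.2361.
#1 (4,22): internal coord 4 + (22)·β' = -1.1935; -1.1935 ∉ [-0.2, 0.8) → out
#2 (-4,-17): internal coord -4 + (-17)·β' = +0.0132; +0.0132 ∈ [-0.2, 0.8) → IN Λ
#3 (17,-10): internal coord 17 + (-10)·β' = +19.3607; +19.3607 ∉ [-0.2, 0.8) → out
#4 (-1,-16): internal coord -1 + (-16)·β' = +2.7771; +2.7771 ∉ [-0.2, 0.8) → out
#5 (16,-18): internal coord 16 + (-18)·β' = +20.2492; +20.2492 ∉ [-0.2, 0.8) → out
#6 (-1,-6): internal coord -1 + (-6)·β' = +0.4164; +0.4164 ∈ [-0.2, 0.8) → IN Λ

2, 6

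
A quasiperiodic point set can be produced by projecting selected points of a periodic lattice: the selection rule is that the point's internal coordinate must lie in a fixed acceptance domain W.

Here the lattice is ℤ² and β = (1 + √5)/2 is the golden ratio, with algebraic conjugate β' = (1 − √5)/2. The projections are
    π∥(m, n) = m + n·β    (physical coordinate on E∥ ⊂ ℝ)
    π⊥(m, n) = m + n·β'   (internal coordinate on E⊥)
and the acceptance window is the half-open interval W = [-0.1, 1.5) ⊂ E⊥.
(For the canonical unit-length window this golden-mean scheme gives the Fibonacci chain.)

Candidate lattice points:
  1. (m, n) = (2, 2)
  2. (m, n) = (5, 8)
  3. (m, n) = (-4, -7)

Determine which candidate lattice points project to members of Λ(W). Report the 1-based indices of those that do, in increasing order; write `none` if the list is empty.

β' = (1−√5)/2 ≈ -0.6180.
candidate 1: (m,n)=(2,2) → π∥ = 2+2·β ≈ 5.2361, π⊥ = 2+2·β' ≈ 0.7639 ∈ [-0.1, 1.5) ⇒ IN Λ
candidate 2: (m,n)=(5,8) → π∥ = 5+8·β ≈ 17.9443, π⊥ = 5+8·β' ≈ 0.0557 ∈ [-0.1, 1.5) ⇒ IN Λ
candidate 3: (m,n)=(-4,-7) → π∥ = -4-7·β ≈ -15.3262, π⊥ = -4-7·β' ≈ 0.3262 ∈ [-0.1, 1.5) ⇒ IN Λ

1, 2, 3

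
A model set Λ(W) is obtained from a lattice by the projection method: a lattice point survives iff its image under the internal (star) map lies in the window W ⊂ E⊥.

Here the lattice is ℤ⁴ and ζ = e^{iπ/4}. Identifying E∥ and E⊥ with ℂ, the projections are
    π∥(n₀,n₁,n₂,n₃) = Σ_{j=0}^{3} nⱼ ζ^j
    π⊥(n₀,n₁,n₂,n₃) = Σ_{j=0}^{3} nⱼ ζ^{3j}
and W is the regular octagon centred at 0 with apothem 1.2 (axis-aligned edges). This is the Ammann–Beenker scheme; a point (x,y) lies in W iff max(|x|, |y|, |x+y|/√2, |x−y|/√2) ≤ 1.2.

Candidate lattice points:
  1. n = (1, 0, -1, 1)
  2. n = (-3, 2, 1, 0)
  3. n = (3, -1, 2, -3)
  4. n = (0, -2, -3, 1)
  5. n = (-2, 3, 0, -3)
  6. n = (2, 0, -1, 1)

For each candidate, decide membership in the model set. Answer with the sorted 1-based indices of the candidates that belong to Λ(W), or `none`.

none

Internal map: ζ^{3j} for j=0..3 gives (1,0), (−√2/2,√2/2), (0,−1), (√2/2,√2/2).
candidate 1: n = (1, 0, -1, 1) → π⊥ ≈ (+1.70711, +1.70711); max(|x|,|y|,|x±y|/√2) = 2.41421 > 1.2 ⇒ ∉ W
candidate 2: n = (-3, 2, 1, 0) → π⊥ ≈ (-4.41421, +0.41421); max(|x|,|y|,|x±y|/√2) = 4.41421 > 1.2 ⇒ ∉ W
candidate 3: n = (3, -1, 2, -3) → π⊥ ≈ (+1.58579, -4.82843); max(|x|,|y|,|x±y|/√2) = 4.82843 > 1.2 ⇒ ∉ W
candidate 4: n = (0, -2, -3, 1) → π⊥ ≈ (+2.12132, +2.29289); max(|x|,|y|,|x±y|/√2) = 3.12132 > 1.2 ⇒ ∉ W
candidate 5: n = (-2, 3, 0, -3) → π⊥ ≈ (-6.24264, +0.00000); max(|x|,|y|,|x±y|/√2) = 6.24264 > 1.2 ⇒ ∉ W
candidate 6: n = (2, 0, -1, 1) → π⊥ ≈ (+2.70711, +1.70711); max(|x|,|y|,|x±y|/√2) = 3.12132 > 1.2 ⇒ ∉ W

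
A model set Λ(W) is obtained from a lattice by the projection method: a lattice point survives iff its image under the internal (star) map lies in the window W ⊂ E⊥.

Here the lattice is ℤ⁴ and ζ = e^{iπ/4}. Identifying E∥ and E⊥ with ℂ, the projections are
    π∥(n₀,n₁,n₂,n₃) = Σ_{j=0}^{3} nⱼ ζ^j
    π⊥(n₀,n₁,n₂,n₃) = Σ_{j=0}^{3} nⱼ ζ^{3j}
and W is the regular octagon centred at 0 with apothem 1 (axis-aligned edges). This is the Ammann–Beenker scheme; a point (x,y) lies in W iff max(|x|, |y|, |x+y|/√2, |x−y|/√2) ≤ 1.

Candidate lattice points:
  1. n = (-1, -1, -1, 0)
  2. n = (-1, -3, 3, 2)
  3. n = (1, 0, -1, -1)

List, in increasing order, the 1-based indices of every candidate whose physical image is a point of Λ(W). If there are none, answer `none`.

1, 3

Internal map: ζ^{3j} for j=0..3 gives (1,0), (−√2/2,√2/2), (0,−1), (√2/2,√2/2).
candidate 1: n = (-1, -1, -1, 0) → π⊥ ≈ (-0.292893, +0.292893); max(|x|,|y|,|x±y|/√2) = 0.414214 ≤ 1 ⇒ ∈ W
candidate 2: n = (-1, -3, 3, 2) → π⊥ ≈ (+2.535534, -3.707107); max(|x|,|y|,|x±y|/√2) = 4.414214 > 1 ⇒ ∉ W
candidate 3: n = (1, 0, -1, -1) → π⊥ ≈ (+0.292893, +0.292893); max(|x|,|y|,|x±y|/√2) = 0.414214 ≤ 1 ⇒ ∈ W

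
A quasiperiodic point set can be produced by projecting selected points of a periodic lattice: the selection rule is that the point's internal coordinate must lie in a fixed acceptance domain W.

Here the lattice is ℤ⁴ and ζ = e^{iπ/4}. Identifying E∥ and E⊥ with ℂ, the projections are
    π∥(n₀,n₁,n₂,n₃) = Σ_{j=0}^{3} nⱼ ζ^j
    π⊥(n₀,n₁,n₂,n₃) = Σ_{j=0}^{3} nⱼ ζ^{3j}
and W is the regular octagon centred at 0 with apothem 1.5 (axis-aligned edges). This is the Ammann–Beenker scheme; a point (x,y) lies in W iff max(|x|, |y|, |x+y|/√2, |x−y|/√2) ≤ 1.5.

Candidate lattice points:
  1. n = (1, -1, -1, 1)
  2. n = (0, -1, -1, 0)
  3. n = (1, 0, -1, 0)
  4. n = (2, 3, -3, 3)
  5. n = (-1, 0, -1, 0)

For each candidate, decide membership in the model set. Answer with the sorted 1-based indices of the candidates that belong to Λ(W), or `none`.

2, 3, 5

With ζ = e^{iπ/4} the internal vectors are ζ^0,ζ^3,ζ^6,ζ^9.
#1 (1, -1, -1, 1): internal (2.414214, 1.000000); octagon support 2.414214 vs apothem 1.5 → ∉ W
#2 (0, -1, -1, 0): internal (0.707107, 0.292893); octagon support 0.707107 vs apothem 1.5 → ∈ W
#3 (1, 0, -1, 0): internal (1.000000, 1.000000); octagon support 1.414214 vs apothem 1.5 → ∈ W
#4 (2, 3, -3, 3): internal (2.000000, 7.242641); octagon support 7.242641 vs apothem 1.5 → ∉ W
#5 (-1, 0, -1, 0): internal (-1.000000, 1.000000); octagon support 1.414214 vs apothem 1.5 → ∈ W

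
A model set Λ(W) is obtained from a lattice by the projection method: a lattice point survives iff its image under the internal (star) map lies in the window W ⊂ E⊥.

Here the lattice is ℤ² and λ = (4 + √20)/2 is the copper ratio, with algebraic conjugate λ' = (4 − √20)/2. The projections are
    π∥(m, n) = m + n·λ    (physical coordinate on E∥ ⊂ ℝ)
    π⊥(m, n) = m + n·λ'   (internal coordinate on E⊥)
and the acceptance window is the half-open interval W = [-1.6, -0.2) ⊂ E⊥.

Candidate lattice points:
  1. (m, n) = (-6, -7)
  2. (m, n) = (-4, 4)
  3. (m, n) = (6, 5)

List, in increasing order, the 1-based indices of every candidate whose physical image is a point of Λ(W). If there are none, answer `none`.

none

λ' = (4−√20)/2 ≈ -0.236068.
[1] lift (-6,-7): star map gives -4.347524; window check -1.6 ≤ -4.347524 < -0.2 is false → out
[2] lift (-4,4): star map gives -4.944272; window check -1.6 ≤ -4.944272 < -0.2 is false → out
[3] lift (6,5): star map gives 4.819660; window check -1.6 ≤ 4.819660 < -0.2 is false → out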